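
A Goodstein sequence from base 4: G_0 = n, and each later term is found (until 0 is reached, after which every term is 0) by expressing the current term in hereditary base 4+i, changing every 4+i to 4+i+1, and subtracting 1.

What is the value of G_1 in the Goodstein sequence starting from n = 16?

24

16 —HB4→ 4^2 —bump→ 5^2 = 25 —(−1)→ 24
24 —HB5→ 4·5 + 4 —bump→ 4·6 + 4 = 28 —(−1)→ 27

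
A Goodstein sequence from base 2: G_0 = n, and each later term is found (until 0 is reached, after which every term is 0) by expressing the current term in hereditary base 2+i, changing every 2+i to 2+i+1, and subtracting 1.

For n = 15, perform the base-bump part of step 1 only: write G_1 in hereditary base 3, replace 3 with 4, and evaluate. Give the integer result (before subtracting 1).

1284

15 —HB2→ 2^(2 + 1) + 2^2 + 2 + 1 —bump→ 3^(3 + 1) + 3^3 + 3 + 1 = 112 —(−1)→ 111
111 —HB3→ 3^(3 + 1) + 3^3 + 3 —bump→ 4^(4 + 1) + 4^4 + 4 = 1284 —(−1)→ 1283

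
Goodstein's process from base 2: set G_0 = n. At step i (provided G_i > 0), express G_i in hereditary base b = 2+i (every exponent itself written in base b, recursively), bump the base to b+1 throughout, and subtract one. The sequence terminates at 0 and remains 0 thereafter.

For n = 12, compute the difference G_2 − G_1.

step 0: 12 = 2^(2 + 1) + 2^2; sub 3 for 2: 3^(3 + 1) + 3^3; = 108; G_1 = 108−1 = 107
step 1: 107 = 3^(3 + 1) + 2·3^2 + 2·3 + 2; sub 4 for 3: 4^(4 + 1) + 2·4^2 + 2·4 + 2; = 1066; G_2 = 1066−1 = 1065

958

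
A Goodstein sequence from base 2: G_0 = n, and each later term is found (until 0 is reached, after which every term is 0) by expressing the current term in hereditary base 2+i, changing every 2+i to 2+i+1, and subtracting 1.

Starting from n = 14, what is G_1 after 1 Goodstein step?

[0] 14 ≡ 2^(2 + 1) + 2^2 + 2 (base 2). Lift 3: 111. −1: 110.
[1] 110 ≡ 3^(3 + 1) + 3^3 + 2 (base 3). Lift 4: 1282. −1: 1281.

110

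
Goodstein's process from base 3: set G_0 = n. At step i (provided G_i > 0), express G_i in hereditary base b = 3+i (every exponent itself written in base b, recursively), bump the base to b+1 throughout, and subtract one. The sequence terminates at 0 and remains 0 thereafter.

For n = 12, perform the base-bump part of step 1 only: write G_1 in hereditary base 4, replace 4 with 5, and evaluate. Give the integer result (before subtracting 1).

28

(0) 12|_3 = 3^2 + 3 ↦ 4^2 + 4|_4 = 20 ⇒ 19
(1) 19|_4 = 4^2 + 3 ↦ 5^2 + 3|_5 = 28 ⇒ 27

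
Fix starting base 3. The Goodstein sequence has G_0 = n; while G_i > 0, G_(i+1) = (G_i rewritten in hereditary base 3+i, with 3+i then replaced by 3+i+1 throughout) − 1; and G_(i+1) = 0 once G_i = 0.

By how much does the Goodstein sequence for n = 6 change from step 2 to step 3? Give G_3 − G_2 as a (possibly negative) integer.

G_0 = 6. HB_3(6) = 2·3. Bump = 8. G_1 = 7.
G_1 = 7. HB_4(7) = 4 + 3. Bump = 8. G_2 = 7.
G_2 = 7. HB_5(7) = 5 + 2. Bump = 8. G_3 = 7.

0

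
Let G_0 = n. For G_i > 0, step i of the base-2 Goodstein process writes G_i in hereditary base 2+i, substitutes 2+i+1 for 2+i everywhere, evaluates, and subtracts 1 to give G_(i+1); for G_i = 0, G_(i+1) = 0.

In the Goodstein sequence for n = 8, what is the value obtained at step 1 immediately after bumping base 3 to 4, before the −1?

i=0: 8 = 2^(2 + 1) (b=2); 2→3: 3^(3 + 1) = 81; 81−1 = 80
i=1: 80 = 2·3^3 + 2·3^2 + 2·3 + 2 (b=3); 3→4: 2·4^4 + 2·4^2 + 2·4 + 2 = 554; 554−1 = 553

554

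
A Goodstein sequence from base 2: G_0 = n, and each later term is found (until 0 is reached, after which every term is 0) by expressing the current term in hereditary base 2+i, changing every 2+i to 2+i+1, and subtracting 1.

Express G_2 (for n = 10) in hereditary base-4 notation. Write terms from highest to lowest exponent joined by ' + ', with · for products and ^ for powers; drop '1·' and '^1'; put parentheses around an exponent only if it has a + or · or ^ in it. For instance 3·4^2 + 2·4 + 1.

10 —HB2→ 2^(2 + 1) + 2 —bump→ 3^(3 + 1) + 3 = 84 —(−1)→ 83
83 —HB3→ 3^(3 + 1) + 2 —bump→ 4^(4 + 1) + 2 = 1026 —(−1)→ 1025
1025 —HB4→ 4^(4 + 1) + 1 —bump→ 5^(5 + 1) + 1 = 15626 —(−1)→ 15625

4^(4 + 1) + 1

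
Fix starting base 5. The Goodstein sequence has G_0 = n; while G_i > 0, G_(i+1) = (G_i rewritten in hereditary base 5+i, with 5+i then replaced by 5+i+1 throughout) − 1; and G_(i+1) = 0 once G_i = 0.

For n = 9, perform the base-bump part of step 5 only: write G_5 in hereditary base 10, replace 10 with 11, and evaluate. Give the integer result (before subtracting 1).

9

G_0=9  [base 5] 5 + 4  →[5↦6]→  6 + 4 = 10  −1 ⇒ G_1=9
G_1=9  [base 6] 6 + 3  →[6↦7]→  7 + 3 = 10  −1 ⇒ G_2=9
G_2=9  [base 7] 7 + 2  →[7↦8]→  8 + 2 = 10  −1 ⇒ G_3=9
G_3=9  [base 8] 8 + 1  →[8↦9]→  9 + 1 = 10  −1 ⇒ G_4=9
G_4=9  [base 9] 9  →[9↦10]→  10 = 10  −1 ⇒ G_5=9
G_5=9  [base 10] 9  →[10↦11]→  9 = 9  −1 ⇒ G_6=8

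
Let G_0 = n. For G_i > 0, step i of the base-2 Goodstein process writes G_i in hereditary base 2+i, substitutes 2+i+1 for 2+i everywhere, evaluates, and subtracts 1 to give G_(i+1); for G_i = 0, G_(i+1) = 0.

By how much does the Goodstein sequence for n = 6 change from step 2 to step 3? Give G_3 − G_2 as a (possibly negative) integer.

G_0=6  [base 2] 2^2 + 2  →[2↦3]→  3^3 + 3 = 30  −1 ⇒ G_1=29
G_1=29  [base 3] 3^3 + 2  →[3↦4]→  4^4 + 2 = 258  −1 ⇒ G_2=257
G_2=257  [base 4] 4^4 + 1  →[4↦5]→  5^5 + 1 = 3126  −1 ⇒ G_3=3125

2868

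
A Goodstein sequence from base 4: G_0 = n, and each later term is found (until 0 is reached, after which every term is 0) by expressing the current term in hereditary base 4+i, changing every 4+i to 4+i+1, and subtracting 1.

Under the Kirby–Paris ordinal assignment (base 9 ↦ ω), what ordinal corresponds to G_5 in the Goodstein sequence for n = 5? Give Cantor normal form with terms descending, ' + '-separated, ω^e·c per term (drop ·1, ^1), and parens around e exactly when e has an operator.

G_0 = 5. HB_4(5) = 4 + 1. Bump = 6. G_1 = 5.
G_1 = 5. HB_5(5) = 5. Bump = 6. G_2 = 5.
G_2 = 5. HB_6(5) = 5. Bump = 5. G_3 = 4.
G_3 = 4. HB_7(4) = 4. Bump = 4. G_4 = 3.
G_4 = 3. HB_8(3) = 3. Bump = 3. G_5 = 2.
G_5 = 2. HB_9(2) = 2. Bump = 2. G_6 = 1.

2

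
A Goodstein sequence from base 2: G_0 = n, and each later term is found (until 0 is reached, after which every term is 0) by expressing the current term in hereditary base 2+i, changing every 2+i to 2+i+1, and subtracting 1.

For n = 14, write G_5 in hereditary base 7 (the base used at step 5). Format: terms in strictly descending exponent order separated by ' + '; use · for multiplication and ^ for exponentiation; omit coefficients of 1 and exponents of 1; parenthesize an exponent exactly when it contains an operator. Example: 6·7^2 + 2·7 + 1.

7^(7 + 1) + 5·7^5 + 5·7^4 + 5·7^3 + 5·7^2 + 5·7 + 4

(0) 14|_2 = 2^(2 + 1) + 2^2 + 2 ↦ 3^(3 + 1) + 3^3 + 3|_3 = 111 ⇒ 110
(1) 110|_3 = 3^(3 + 1) + 3^3 + 2 ↦ 4^(4 + 1) + 4^4 + 2|_4 = 1282 ⇒ 1281
(2) 1281|_4 = 4^(4 + 1) + 4^4 + 1 ↦ 5^(5 + 1) + 5^5 + 1|_5 = 18751 ⇒ 18750
(3) 18750|_5 = 5^(5 + 1) + 5^5 ↦ 6^(6 + 1) + 6^6|_6 = 326592 ⇒ 326591
(4) 326591|_6 = 6^(6 + 1) + 5·6^5 + 5·6^4 + 5·6^3 + 5·6^2 + 5·6 + 5 ↦ 7^(7 + 1) + 5·7^5 + 5·7^4 + 5·7^3 + 5·7^2 + 5·7 + 5|_7 = 5862841 ⇒ 5862840
(5) 5862840|_7 = 7^(7 + 1) + 5·7^5 + 5·7^4 + 5·7^3 + 5·7^2 + 5·7 + 4 ↦ 8^(8 + 1) + 5·8^5 + 5·8^4 + 5·8^3 + 5·8^2 + 5·8 + 4|_8 = 134404972 ⇒ 134404971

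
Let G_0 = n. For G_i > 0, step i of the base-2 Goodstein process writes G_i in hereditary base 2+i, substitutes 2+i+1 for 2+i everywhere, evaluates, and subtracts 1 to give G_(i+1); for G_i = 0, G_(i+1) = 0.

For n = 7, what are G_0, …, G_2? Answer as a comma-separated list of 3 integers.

(0) 7|_2 = 2^2 + 2 + 1 ↦ 3^3 + 3 + 1|_3 = 31 ⇒ 30
(1) 30|_3 = 3^3 + 3 ↦ 4^4 + 4|_4 = 260 ⇒ 259

7, 30, 259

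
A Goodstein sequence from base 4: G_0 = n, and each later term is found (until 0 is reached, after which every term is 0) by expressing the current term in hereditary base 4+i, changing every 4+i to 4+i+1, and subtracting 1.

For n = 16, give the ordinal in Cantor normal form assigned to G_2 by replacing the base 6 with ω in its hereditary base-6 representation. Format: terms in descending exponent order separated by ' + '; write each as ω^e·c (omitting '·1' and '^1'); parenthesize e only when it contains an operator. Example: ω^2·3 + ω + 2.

(0) 16|_4 = 4^2 ↦ 5^2|_5 = 25 ⇒ 24
(1) 24|_5 = 4·5 + 4 ↦ 4·6 + 4|_6 = 28 ⇒ 27
(2) 27|_6 = 4·6 + 3 ↦ 4·7 + 3|_7 = 31 ⇒ 30

ω·4 + 3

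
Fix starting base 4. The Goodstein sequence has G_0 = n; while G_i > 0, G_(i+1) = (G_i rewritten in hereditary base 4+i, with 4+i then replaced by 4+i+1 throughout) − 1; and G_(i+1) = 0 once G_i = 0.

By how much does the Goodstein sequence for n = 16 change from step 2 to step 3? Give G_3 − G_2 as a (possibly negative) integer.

G_0 = 16. HB_4(16) = 4^2. Bump = 25. G_1 = 24.
G_1 = 24. HB_5(24) = 4·5 + 4. Bump = 28. G_2 = 27.
G_2 = 27. HB_6(27) = 4·6 + 3. Bump = 31. G_3 = 30.

3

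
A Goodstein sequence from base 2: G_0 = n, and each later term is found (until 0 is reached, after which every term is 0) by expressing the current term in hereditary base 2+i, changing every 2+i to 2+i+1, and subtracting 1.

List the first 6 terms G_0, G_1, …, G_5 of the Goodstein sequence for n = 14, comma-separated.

14 —HB2→ 2^(2 + 1) + 2^2 + 2 —bump→ 3^(3 + 1) + 3^3 + 3 = 111 —(−1)→ 110
110 —HB3→ 3^(3 + 1) + 3^3 + 2 —bump→ 4^(4 + 1) + 4^4 + 2 = 1282 —(−1)→ 1281
1281 —HB4→ 4^(4 + 1) + 4^4 + 1 —bump→ 5^(5 + 1) + 5^5 + 1 = 18751 —(−1)→ 18750
18750 —HB5→ 5^(5 + 1) + 5^5 —bump→ 6^(6 + 1) + 6^6 = 326592 —(−1)→ 326591
326591 —HB6→ 6^(6 + 1) + 5·6^5 + 5·6^4 + 5·6^3 + 5·6^2 + 5·6 + 5 —bump→ 7^(7 + 1) + 5·7^5 + 5·7^4 + 5·7^3 + 5·7^2 + 5·7 + 5 = 5862841 —(−1)→ 5862840

14, 110, 1281, 18750, 326591, 5862840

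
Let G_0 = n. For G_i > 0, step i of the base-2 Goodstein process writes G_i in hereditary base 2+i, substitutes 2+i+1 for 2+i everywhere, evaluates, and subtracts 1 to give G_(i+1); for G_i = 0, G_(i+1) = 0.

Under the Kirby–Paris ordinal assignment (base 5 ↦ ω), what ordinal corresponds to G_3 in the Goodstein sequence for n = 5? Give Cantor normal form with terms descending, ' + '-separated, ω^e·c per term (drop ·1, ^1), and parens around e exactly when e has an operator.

5 —HB2→ 2^2 + 1 —bump→ 3^3 + 1 = 28 —(−1)→ 27
27 —HB3→ 3^3 —bump→ 4^4 = 256 —(−1)→ 255
255 —HB4→ 3·4^3 + 3·4^2 + 3·4 + 3 —bump→ 3·5^3 + 3·5^2 + 3·5 + 3 = 468 —(−1)→ 467
467 —HB5→ 3·5^3 + 3·5^2 + 3·5 + 2 —bump→ 3·6^3 + 3·6^2 + 3·6 + 2 = 776 —(−1)→ 775

ω^3·3 + ω^2·3 + ω·3 + 2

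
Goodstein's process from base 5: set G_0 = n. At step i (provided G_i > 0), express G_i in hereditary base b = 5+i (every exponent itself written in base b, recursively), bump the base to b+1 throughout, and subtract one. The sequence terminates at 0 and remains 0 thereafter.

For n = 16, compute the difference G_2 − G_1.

2

i=0: 16 = 3·5 + 1 (b=5); 5→6: 3·6 + 1 = 19; 19−1 = 18
i=1: 18 = 3·6 (b=6); 6→7: 3·7 = 21; 21−1 = 20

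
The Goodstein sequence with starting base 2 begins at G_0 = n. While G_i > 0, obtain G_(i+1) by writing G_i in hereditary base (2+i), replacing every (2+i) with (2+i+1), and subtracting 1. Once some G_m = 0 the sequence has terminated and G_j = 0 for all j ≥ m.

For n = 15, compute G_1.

111

15 —HB2→ 2^(2 + 1) + 2^2 + 2 + 1 —bump→ 3^(3 + 1) + 3^3 + 3 + 1 = 112 —(−1)→ 111
111 —HB3→ 3^(3 + 1) + 3^3 + 3 —bump→ 4^(4 + 1) + 4^4 + 4 = 1284 —(−1)→ 1283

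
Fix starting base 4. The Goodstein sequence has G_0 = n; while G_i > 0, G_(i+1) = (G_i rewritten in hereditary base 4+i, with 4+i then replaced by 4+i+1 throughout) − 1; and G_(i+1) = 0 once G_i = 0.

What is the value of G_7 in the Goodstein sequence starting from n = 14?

24

14 —HB4→ 3·4 + 2 —bump→ 3·5 + 2 = 17 —(−1)→ 16
16 —HB5→ 3·5 + 1 —bump→ 3·6 + 1 = 19 —(−1)→ 18
18 —HB6→ 3·6 —bump→ 3·7 = 21 —(−1)→ 20
20 —HB7→ 2·7 + 6 —bump→ 2·8 + 6 = 22 —(−1)→ 21
21 —HB8→ 2·8 + 5 —bump→ 2·9 + 5 = 23 —(−1)→ 22
22 —HB9→ 2·9 + 4 —bump→ 2·10 + 4 = 24 —(−1)→ 23
23 —HB10→ 2·10 + 3 —bump→ 2·11 + 3 = 25 —(−1)→ 24
24 —HB11→ 2·11 + 2 —bump→ 2·12 + 2 = 26 —(−1)→ 25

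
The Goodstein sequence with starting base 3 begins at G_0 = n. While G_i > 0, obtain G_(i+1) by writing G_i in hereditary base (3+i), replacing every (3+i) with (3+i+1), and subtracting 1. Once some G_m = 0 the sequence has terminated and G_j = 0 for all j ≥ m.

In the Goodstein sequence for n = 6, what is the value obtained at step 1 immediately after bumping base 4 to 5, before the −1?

8

i=0: 6 = 2·3 (b=3); 3→4: 2·4 = 8; 8−1 = 7
i=1: 7 = 4 + 3 (b=4); 4→5: 5 + 3 = 8; 8−1 = 7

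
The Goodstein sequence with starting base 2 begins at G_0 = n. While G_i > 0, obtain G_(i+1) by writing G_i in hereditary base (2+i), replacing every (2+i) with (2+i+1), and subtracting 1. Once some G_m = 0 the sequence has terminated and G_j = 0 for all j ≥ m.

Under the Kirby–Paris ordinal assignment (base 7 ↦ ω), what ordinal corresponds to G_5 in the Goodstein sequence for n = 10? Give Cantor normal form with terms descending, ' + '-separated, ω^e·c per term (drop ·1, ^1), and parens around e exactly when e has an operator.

G_0=10  [base 2] 2^(2 + 1) + 2  →[2↦3]→  3^(3 + 1) + 3 = 84  −1 ⇒ G_1=83
G_1=83  [base 3] 3^(3 + 1) + 2  →[3↦4]→  4^(4 + 1) + 2 = 1026  −1 ⇒ G_2=1025
G_2=1025  [base 4] 4^(4 + 1) + 1  →[4↦5]→  5^(5 + 1) + 1 = 15626  −1 ⇒ G_3=15625
G_3=15625  [base 5] 5^(5 + 1)  →[5↦6]→  6^(6 + 1) = 279936  −1 ⇒ G_4=279935
G_4=279935  [base 6] 5·6^6 + 5·6^5 + 5·6^4 + 5·6^3 + 5·6^2 + 5·6 + 5  →[6↦7]→  5·7^7 + 5·7^5 + 5·7^4 + 5·7^3 + 5·7^2 + 5·7 + 5 = 4215755  −1 ⇒ G_5=4215754
G_5=4215754  [base 7] 5·7^7 + 5·7^5 + 5·7^4 + 5·7^3 + 5·7^2 + 5·7 + 4  →[7↦8]→  5·8^8 + 5·8^5 + 5·8^4 + 5·8^3 + 5·8^2 + 5·8 + 4 = 84073324  −1 ⇒ G_6=84073323

ω^ω·5 + ω^5·5 + ω^4·5 + ω^3·5 + ω^2·5 + ω·5 + 4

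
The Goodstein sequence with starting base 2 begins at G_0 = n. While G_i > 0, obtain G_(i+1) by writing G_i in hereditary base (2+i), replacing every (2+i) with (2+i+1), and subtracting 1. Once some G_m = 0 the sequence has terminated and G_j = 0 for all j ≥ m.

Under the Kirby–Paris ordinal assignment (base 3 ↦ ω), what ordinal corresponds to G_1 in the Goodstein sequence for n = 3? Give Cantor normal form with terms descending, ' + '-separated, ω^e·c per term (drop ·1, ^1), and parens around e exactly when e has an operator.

(0) 3|_2 = 2 + 1 ↦ 3 + 1|_3 = 4 ⇒ 3
(1) 3|_3 = 3 ↦ 4|_4 = 4 ⇒ 3

ω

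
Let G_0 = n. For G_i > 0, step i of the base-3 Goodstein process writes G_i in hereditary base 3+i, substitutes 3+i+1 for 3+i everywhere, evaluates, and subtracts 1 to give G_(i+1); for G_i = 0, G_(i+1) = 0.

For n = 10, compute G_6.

[0] 10 ≡ 3^2 + 1 (base 3). Lift 4: 17. −1: 16.
[1] 16 ≡ 4^2 (base 4). Lift 5: 25. −1: 24.
[2] 24 ≡ 4·5 + 4 (base 5). Lift 6: 28. −1: 27.
[3] 27 ≡ 4·6 + 3 (base 6). Lift 7: 31. −1: 30.
[4] 30 ≡ 4·7 + 2 (base 7). Lift 8: 34. −1: 33.
[5] 33 ≡ 4·8 + 1 (base 8). Lift 9: 37. −1: 36.
[6] 36 ≡ 4·9 (base 9). Lift 10: 40. −1: 39.

36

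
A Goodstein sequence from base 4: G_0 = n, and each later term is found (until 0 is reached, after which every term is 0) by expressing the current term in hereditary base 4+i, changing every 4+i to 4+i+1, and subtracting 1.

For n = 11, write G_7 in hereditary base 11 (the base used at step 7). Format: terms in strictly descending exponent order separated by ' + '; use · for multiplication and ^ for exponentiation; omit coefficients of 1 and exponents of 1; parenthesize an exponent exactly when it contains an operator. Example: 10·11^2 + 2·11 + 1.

11 —HB4→ 2·4 + 3 —bump→ 2·5 + 3 = 13 —(−1)→ 12
12 —HB5→ 2·5 + 2 —bump→ 2·6 + 2 = 14 —(−1)→ 13
13 —HB6→ 2·6 + 1 —bump→ 2·7 + 1 = 15 —(−1)→ 14
14 —HB7→ 2·7 —bump→ 2·8 = 16 —(−1)→ 15
15 —HB8→ 8 + 7 —bump→ 9 + 7 = 16 —(−1)→ 15
15 —HB9→ 9 + 6 —bump→ 10 + 6 = 16 —(−1)→ 15
15 —HB10→ 10 + 5 —bump→ 11 + 5 = 16 —(−1)→ 15
15 —HB11→ 11 + 4 —bump→ 12 + 4 = 16 —(−1)→ 15

11 + 4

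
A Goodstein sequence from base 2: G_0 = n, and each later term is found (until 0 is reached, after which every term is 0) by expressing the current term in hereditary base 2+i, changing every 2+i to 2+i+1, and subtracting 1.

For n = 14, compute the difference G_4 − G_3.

14 —HB2→ 2^(2 + 1) + 2^2 + 2 —bump→ 3^(3 + 1) + 3^3 + 3 = 111 —(−1)→ 110
110 —HB3→ 3^(3 + 1) + 3^3 + 2 —bump→ 4^(4 + 1) + 4^4 + 2 = 1282 —(−1)→ 1281
1281 —HB4→ 4^(4 + 1) + 4^4 + 1 —bump→ 5^(5 + 1) + 5^5 + 1 = 18751 —(−1)→ 18750
18750 —HB5→ 5^(5 + 1) + 5^5 —bump→ 6^(6 + 1) + 6^6 = 326592 —(−1)→ 326591

307841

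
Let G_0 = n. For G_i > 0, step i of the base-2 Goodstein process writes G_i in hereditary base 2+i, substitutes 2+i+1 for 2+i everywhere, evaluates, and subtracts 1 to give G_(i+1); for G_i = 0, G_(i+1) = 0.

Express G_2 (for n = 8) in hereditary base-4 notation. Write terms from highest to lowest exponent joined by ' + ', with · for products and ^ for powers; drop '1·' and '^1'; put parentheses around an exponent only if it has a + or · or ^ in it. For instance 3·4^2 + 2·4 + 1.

G_0=8  [base 2] 2^(2 + 1)  →[2↦3]→  3^(3 + 1) = 81  −1 ⇒ G_1=80
G_1=80  [base 3] 2·3^3 + 2·3^2 + 2·3 + 2  →[3↦4]→  2·4^4 + 2·4^2 + 2·4 + 2 = 554  −1 ⇒ G_2=553
G_2=553  [base 4] 2·4^4 + 2·4^2 + 2·4 + 1  →[4↦5]→  2·5^5 + 2·5^2 + 2·5 + 1 = 6311  −1 ⇒ G_3=6310

2·4^4 + 2·4^2 + 2·4 + 1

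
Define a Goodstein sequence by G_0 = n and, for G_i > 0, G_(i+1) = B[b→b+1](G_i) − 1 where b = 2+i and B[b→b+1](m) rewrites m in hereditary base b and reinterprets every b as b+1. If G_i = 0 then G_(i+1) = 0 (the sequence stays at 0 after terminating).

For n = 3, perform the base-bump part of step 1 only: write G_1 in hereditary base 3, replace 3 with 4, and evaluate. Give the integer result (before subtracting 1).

4

G_0 = 3. HB_2(3) = 2 + 1. Bump = 4. G_1 = 3.
G_1 = 3. HB_3(3) = 3. Bump = 4. G_2 = 3.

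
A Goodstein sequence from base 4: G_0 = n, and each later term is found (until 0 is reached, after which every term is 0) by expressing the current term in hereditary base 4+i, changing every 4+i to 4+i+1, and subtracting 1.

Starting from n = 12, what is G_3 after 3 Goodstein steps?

step 0: 12 = 3·4; sub 5 for 4: 3·5; = 15; G_1 = 15−1 = 14
step 1: 14 = 2·5 + 4; sub 6 for 5: 2·6 + 4; = 16; G_2 = 16−1 = 15
step 2: 15 = 2·6 + 3; sub 7 for 6: 2·7 + 3; = 17; G_3 = 17−1 = 16
step 3: 16 = 2·7 + 2; sub 8 for 7: 2·8 + 2; = 18; G_4 = 18−1 = 17

16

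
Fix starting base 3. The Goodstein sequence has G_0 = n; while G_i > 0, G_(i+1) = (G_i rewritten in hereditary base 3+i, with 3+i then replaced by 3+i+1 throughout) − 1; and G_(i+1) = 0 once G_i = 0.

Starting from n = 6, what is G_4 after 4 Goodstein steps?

(0) 6|_3 = 2·3 ↦ 2·4|_4 = 8 ⇒ 7
(1) 7|_4 = 4 + 3 ↦ 5 + 3|_5 = 8 ⇒ 7
(2) 7|_5 = 5 + 2 ↦ 6 + 2|_6 = 8 ⇒ 7
(3) 7|_6 = 6 + 1 ↦ 7 + 1|_7 = 8 ⇒ 7
(4) 7|_7 = 7 ↦ 8|_8 = 8 ⇒ 7

7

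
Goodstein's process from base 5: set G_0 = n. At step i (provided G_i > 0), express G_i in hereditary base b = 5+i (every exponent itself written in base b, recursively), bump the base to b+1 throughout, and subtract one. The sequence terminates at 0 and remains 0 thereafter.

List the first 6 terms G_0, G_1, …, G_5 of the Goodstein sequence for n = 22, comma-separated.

22, 25, 28, 31, 33, 35

22 —HB5→ 4·5 + 2 —bump→ 4·6 + 2 = 26 —(−1)→ 25
25 —HB6→ 4·6 + 1 —bump→ 4·7 + 1 = 29 —(−1)→ 28
28 —HB7→ 4·7 —bump→ 4·8 = 32 —(−1)→ 31
31 —HB8→ 3·8 + 7 —bump→ 3·9 + 7 = 34 —(−1)→ 33
33 —HB9→ 3·9 + 6 —bump→ 3·10 + 6 = 36 —(−1)→ 35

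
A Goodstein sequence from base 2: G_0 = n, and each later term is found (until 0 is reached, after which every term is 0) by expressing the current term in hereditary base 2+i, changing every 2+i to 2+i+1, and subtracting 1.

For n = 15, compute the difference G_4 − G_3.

307841

[0] 15 ≡ 2^(2 + 1) + 2^2 + 2 + 1 (base 2). Lift 3: 112. −1: 111.
[1] 111 ≡ 3^(3 + 1) + 3^3 + 3 (base 3). Lift 4: 1284. −1: 1283.
[2] 1283 ≡ 4^(4 + 1) + 4^4 + 3 (base 4). Lift 5: 18753. −1: 18752.
[3] 18752 ≡ 5^(5 + 1) + 5^5 + 2 (base 5). Lift 6: 326594. −1: 326593.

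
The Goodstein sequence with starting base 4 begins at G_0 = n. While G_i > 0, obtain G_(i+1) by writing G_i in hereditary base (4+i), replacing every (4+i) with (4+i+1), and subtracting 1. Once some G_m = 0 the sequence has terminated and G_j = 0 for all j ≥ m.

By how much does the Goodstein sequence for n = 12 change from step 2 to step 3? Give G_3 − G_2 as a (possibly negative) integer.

base 4: 12 = 3·4; at 5: 3·5 = 15; next = 14
base 5: 14 = 2·5 + 4; at 6: 2·6 + 4 = 16; next = 15
base 6: 15 = 2·6 + 3; at 7: 2·7 + 3 = 17; next = 16

1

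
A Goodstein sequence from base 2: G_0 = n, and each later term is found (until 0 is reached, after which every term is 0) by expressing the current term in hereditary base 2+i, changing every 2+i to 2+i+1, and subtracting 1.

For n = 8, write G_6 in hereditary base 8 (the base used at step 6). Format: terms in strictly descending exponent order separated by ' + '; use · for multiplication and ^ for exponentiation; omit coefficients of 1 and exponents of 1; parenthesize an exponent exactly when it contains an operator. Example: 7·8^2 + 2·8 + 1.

(0) 8|_2 = 2^(2 + 1) ↦ 3^(3 + 1)|_3 = 81 ⇒ 80
(1) 80|_3 = 2·3^3 + 2·3^2 + 2·3 + 2 ↦ 2·4^4 + 2·4^2 + 2·4 + 2|_4 = 554 ⇒ 553
(2) 553|_4 = 2·4^4 + 2·4^2 + 2·4 + 1 ↦ 2·5^5 + 2·5^2 + 2·5 + 1|_5 = 6311 ⇒ 6310
(3) 6310|_5 = 2·5^5 + 2·5^2 + 2·5 ↦ 2·6^6 + 2·6^2 + 2·6|_6 = 93396 ⇒ 93395
(4) 93395|_6 = 2·6^6 + 2·6^2 + 6 + 5 ↦ 2·7^7 + 2·7^2 + 7 + 5|_7 = 1647196 ⇒ 1647195
(5) 1647195|_7 = 2·7^7 + 2·7^2 + 7 + 4 ↦ 2·8^8 + 2·8^2 + 8 + 4|_8 = 33554572 ⇒ 33554571
(6) 33554571|_8 = 2·8^8 + 2·8^2 + 8 + 3 ↦ 2·9^9 + 2·9^2 + 9 + 3|_9 = 774841152 ⇒ 774841151

2·8^8 + 2·8^2 + 8 + 3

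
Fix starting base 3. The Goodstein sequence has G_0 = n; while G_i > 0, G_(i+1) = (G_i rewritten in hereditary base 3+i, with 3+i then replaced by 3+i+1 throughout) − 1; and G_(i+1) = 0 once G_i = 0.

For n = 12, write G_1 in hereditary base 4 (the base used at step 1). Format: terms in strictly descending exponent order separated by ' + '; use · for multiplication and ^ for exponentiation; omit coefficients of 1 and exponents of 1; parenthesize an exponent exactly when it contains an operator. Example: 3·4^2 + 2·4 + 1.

12 —HB3→ 3^2 + 3 —bump→ 4^2 + 4 = 20 —(−1)→ 19
19 —HB4→ 4^2 + 3 —bump→ 5^2 + 3 = 28 —(−1)→ 27

4^2 + 3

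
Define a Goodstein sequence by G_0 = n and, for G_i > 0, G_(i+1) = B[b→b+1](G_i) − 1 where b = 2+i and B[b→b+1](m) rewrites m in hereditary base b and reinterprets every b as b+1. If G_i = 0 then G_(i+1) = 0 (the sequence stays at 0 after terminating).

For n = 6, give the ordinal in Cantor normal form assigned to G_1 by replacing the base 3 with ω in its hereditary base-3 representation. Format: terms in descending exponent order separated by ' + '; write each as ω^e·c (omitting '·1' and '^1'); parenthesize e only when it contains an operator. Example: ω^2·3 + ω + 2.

ω^ω + 2

(0) 6|_2 = 2^2 + 2 ↦ 3^3 + 3|_3 = 30 ⇒ 29
(1) 29|_3 = 3^3 + 2 ↦ 4^4 + 2|_4 = 258 ⇒ 257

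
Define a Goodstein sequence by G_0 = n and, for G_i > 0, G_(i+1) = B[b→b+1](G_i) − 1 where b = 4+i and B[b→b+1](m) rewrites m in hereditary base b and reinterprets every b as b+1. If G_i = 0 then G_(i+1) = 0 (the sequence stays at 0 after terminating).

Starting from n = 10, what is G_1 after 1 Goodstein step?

G_0 = 10. HB_4(10) = 2·4 + 2. Bump = 12. G_1 = 11.
G_1 = 11. HB_5(11) = 2·5 + 1. Bump = 13. G_2 = 12.

11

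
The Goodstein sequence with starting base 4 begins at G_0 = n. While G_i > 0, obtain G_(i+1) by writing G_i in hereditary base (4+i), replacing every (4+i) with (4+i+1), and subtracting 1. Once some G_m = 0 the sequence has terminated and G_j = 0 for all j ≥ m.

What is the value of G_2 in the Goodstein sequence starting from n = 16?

16 —HB4→ 4^2 —bump→ 5^2 = 25 —(−1)→ 24
24 —HB5→ 4·5 + 4 —bump→ 4·6 + 4 = 28 —(−1)→ 27
27 —HB6→ 4·6 + 3 —bump→ 4·7 + 3 = 31 —(−1)→ 30

27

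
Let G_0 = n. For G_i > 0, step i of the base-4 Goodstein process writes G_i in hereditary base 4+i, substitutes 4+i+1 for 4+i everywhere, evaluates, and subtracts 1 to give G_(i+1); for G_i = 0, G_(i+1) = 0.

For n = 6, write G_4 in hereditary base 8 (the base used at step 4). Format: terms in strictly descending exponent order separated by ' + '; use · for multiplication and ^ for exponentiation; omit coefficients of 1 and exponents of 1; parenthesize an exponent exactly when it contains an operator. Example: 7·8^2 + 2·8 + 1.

5

step 0: 6 = 4 + 2; sub 5 for 4: 5 + 2; = 7; G_1 = 7−1 = 6
step 1: 6 = 5 + 1; sub 6 for 5: 6 + 1; = 7; G_2 = 7−1 = 6
step 2: 6 = 6; sub 7 for 6: 7; = 7; G_3 = 7−1 = 6
step 3: 6 = 6; sub 8 for 7: 6; = 6; G_4 = 6−1 = 5
step 4: 5 = 5; sub 9 for 8: 5; = 5; G_5 = 5−1 = 4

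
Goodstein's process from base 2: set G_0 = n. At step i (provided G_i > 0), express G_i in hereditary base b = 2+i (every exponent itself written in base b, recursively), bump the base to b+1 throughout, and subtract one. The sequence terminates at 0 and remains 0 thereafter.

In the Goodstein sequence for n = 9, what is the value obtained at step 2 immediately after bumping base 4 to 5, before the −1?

[0] 9 ≡ 2^(2 + 1) + 1 (base 2). Lift 3: 82. −1: 81.
[1] 81 ≡ 3^(3 + 1) (base 3). Lift 4: 1024. −1: 1023.
[2] 1023 ≡ 3·4^4 + 3·4^3 + 3·4^2 + 3·4 + 3 (base 4). Lift 5: 9843. −1: 9842.

9843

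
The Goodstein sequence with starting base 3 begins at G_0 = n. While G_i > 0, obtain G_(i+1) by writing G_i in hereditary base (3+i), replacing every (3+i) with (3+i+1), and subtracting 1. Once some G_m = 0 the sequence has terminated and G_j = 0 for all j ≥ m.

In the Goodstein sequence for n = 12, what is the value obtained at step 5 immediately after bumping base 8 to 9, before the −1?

70

(0) 12|_3 = 3^2 + 3 ↦ 4^2 + 4|_4 = 20 ⇒ 19
(1) 19|_4 = 4^2 + 3 ↦ 5^2 + 3|_5 = 28 ⇒ 27
(2) 27|_5 = 5^2 + 2 ↦ 6^2 + 2|_6 = 38 ⇒ 37
(3) 37|_6 = 6^2 + 1 ↦ 7^2 + 1|_7 = 50 ⇒ 49
(4) 49|_7 = 7^2 ↦ 8^2|_8 = 64 ⇒ 63
(5) 63|_8 = 7·8 + 7 ↦ 7·9 + 7|_9 = 70 ⇒ 69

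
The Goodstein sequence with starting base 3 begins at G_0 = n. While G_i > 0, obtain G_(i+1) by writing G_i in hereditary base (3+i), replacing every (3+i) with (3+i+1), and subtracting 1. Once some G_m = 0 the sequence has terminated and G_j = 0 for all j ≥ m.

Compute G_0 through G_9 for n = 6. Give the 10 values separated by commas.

G_0=6  [base 3] 2·3  →[3↦4]→  2·4 = 8  −1 ⇒ G_1=7
G_1=7  [base 4] 4 + 3  →[4↦5]→  5 + 3 = 8  −1 ⇒ G_2=7
G_2=7  [base 5] 5 + 2  →[5↦6]→  6 + 2 = 8  −1 ⇒ G_3=7
G_3=7  [base 6] 6 + 1  →[6↦7]→  7 + 1 = 8  −1 ⇒ G_4=7
G_4=7  [base 7] 7  →[7↦8]→  8 = 8  −1 ⇒ G_5=7
G_5=7  [base 8] 7  →[8↦9]→  7 = 7  −1 ⇒ G_6=6
G_6=6  [base 9] 6  →[9↦10]→  6 = 6  −1 ⇒ G_7=5
G_7=5  [base 10] 5  →[10↦11]→  5 = 5  −1 ⇒ G_8=4
G_8=4  [base 11] 4  →[11↦12]→  4 = 4  −1 ⇒ G_9=3

6, 7, 7, 7, 7, 7, 6, 5, 4, 3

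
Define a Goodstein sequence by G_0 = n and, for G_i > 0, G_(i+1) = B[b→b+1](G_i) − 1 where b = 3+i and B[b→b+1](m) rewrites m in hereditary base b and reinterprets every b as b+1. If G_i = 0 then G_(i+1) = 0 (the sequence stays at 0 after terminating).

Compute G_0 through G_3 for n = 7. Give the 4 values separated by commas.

G_0=7  [base 3] 2·3 + 1  →[3↦4]→  2·4 + 1 = 9  −1 ⇒ G_1=8
G_1=8  [base 4] 2·4  →[4↦5]→  2·5 = 10  −1 ⇒ G_2=9
G_2=9  [base 5] 5 + 4  →[5↦6]→  6 + 4 = 10  −1 ⇒ G_3=9

7, 8, 9, 9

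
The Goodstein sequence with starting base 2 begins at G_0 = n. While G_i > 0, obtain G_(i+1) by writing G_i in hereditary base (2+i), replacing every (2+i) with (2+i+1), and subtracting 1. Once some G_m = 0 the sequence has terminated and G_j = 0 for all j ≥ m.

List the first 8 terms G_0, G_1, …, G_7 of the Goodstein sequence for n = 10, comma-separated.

10, 83, 1025, 15625, 279935, 4215754, 84073323, 1937434592

[0] 10 ≡ 2^(2 + 1) + 2 (base 2). Lift 3: 84. −1: 83.
[1] 83 ≡ 3^(3 + 1) + 2 (base 3). Lift 4: 1026. −1: 1025.
[2] 1025 ≡ 4^(4 + 1) + 1 (base 4). Lift 5: 15626. −1: 15625.
[3] 15625 ≡ 5^(5 + 1) (base 5). Lift 6: 279936. −1: 279935.
[4] 279935 ≡ 5·6^6 + 5·6^5 + 5·6^4 + 5·6^3 + 5·6^2 + 5·6 + 5 (base 6). Lift 7: 4215755. −1: 4215754.
[5] 4215754 ≡ 5·7^7 + 5·7^5 + 5·7^4 + 5·7^3 + 5·7^2 + 5·7 + 4 (base 7). Lift 8: 84073324. −1: 84073323.
[6] 84073323 ≡ 5·8^8 + 5·8^5 + 5·8^4 + 5·8^3 + 5·8^2 + 5·8 + 3 (base 8). Lift 9: 1937434593. −1: 1937434592.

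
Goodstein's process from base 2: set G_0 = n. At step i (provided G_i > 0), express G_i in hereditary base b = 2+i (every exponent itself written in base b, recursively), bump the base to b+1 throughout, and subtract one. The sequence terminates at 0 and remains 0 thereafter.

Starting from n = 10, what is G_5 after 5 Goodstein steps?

step 0: 10 = 2^(2 + 1) + 2; sub 3 for 2: 3^(3 + 1) + 3; = 84; G_1 = 84−1 = 83
step 1: 83 = 3^(3 + 1) + 2; sub 4 for 3: 4^(4 + 1) + 2; = 1026; G_2 = 1026−1 = 1025
step 2: 1025 = 4^(4 + 1) + 1; sub 5 for 4: 5^(5 + 1) + 1; = 15626; G_3 = 15626−1 = 15625
step 3: 15625 = 5^(5 + 1); sub 6 for 5: 6^(6 + 1); = 279936; G_4 = 279936−1 = 279935
step 4: 279935 = 5·6^6 + 5·6^5 + 5·6^4 + 5·6^3 + 5·6^2 + 5·6 + 5; sub 7 for 6: 5·7^7 + 5·7^5 + 5·7^4 + 5·7^3 + 5·7^2 + 5·7 + 5; = 4215755; G_5 = 4215755−1 = 4215754
step 5: 4215754 = 5·7^7 + 5·7^5 + 5·7^4 + 5·7^3 + 5·7^2 + 5·7 + 4; sub 8 for 7: 5·8^8 + 5·8^5 + 5·8^4 + 5·8^3 + 5·8^2 + 5·8 + 4; = 84073324; G_6 = 84073324−1 = 84073323

4215754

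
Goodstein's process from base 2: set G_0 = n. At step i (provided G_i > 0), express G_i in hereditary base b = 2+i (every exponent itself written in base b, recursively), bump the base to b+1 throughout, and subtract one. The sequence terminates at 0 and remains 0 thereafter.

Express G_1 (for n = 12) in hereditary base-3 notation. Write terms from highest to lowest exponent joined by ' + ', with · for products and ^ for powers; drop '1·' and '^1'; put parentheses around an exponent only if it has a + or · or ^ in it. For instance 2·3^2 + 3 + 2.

12 —HB2→ 2^(2 + 1) + 2^2 —bump→ 3^(3 + 1) + 3^3 = 108 —(−1)→ 107
107 —HB3→ 3^(3 + 1) + 2·3^2 + 2·3 + 2 —bump→ 4^(4 + 1) + 2·4^2 + 2·4 + 2 = 1066 —(−1)→ 1065

3^(3 + 1) + 2·3^2 + 2·3 + 2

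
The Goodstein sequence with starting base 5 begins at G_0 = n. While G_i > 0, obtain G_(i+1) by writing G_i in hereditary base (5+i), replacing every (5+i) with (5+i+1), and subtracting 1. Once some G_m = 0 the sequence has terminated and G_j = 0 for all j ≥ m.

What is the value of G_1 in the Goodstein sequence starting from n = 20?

23

G_0=20  [base 5] 4·5  →[5↦6]→  4·6 = 24  −1 ⇒ G_1=23
G_1=23  [base 6] 3·6 + 5  →[6↦7]→  3·7 + 5 = 26  −1 ⇒ G_2=25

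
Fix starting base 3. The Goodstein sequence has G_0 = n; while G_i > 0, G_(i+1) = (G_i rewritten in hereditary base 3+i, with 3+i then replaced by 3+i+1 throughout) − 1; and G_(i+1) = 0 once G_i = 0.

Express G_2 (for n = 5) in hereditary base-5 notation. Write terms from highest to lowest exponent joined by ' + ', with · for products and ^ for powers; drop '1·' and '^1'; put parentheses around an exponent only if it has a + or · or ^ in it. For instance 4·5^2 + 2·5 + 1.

5

5 —HB3→ 3 + 2 —bump→ 4 + 2 = 6 —(−1)→ 5
5 —HB4→ 4 + 1 —bump→ 5 + 1 = 6 —(−1)→ 5
5 —HB5→ 5 —bump→ 6 = 6 —(−1)→ 5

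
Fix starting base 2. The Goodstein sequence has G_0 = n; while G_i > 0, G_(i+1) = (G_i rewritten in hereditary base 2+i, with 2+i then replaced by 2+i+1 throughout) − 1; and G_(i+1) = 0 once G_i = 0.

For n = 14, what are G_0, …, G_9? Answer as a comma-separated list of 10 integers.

G_0=14  [base 2] 2^(2 + 1) + 2^2 + 2  →[2↦3]→  3^(3 + 1) + 3^3 + 3 = 111  −1 ⇒ G_1=110
G_1=110  [base 3] 3^(3 + 1) + 3^3 + 2  →[3↦4]→  4^(4 + 1) + 4^4 + 2 = 1282  −1 ⇒ G_2=1281
G_2=1281  [base 4] 4^(4 + 1) + 4^4 + 1  →[4↦5]→  5^(5 + 1) + 5^5 + 1 = 18751  −1 ⇒ G_3=18750
G_3=18750  [base 5] 5^(5 + 1) + 5^5  →[5↦6]→  6^(6 + 1) + 6^6 = 326592  −1 ⇒ G_4=326591
G_4=326591  [base 6] 6^(6 + 1) + 5·6^5 + 5·6^4 + 5·6^3 + 5·6^2 + 5·6 + 5  →[6↦7]→  7^(7 + 1) + 5·7^5 + 5·7^4 + 5·7^3 + 5·7^2 + 5·7 + 5 = 5862841  −1 ⇒ G_5=5862840
G_5=5862840  [base 7] 7^(7 + 1) + 5·7^5 + 5·7^4 + 5·7^3 + 5·7^2 + 5·7 + 4  →[7↦8]→  8^(8 + 1) + 5·8^5 + 5·8^4 + 5·8^3 + 5·8^2 + 5·8 + 4 = 134404972  −1 ⇒ G_6=134404971
G_6=134404971  [base 8] 8^(8 + 1) + 5·8^5 + 5·8^4 + 5·8^3 + 5·8^2 + 5·8 + 3  →[8↦9]→  9^(9 + 1) + 5·9^5 + 5·9^4 + 5·9^3 + 5·9^2 + 5·9 + 3 = 3487116549  −1 ⇒ G_7=3487116548
G_7=3487116548  [base 9] 9^(9 + 1) + 5·9^5 + 5·9^4 + 5·9^3 + 5·9^2 + 5·9 + 2  →[9↦10]→  10^(10 + 1) + 5·10^5 + 5·10^4 + 5·10^3 + 5·10^2 + 5·10 + 2 = 100000555552  −1 ⇒ G_8=100000555551
G_8=100000555551  [base 10] 10^(10 + 1) + 5·10^5 + 5·10^4 + 5·10^3 + 5·10^2 + 5·10 + 1  →[10↦11]→  11^(11 + 1) + 5·11^5 + 5·11^4 + 5·11^3 + 5·11^2 + 5·11 + 1 = 3138429262497  −1 ⇒ G_9=3138429262496

14, 110, 1281, 18750, 326591, 5862840, 134404971, 3487116548, 100000555551, 3138429262496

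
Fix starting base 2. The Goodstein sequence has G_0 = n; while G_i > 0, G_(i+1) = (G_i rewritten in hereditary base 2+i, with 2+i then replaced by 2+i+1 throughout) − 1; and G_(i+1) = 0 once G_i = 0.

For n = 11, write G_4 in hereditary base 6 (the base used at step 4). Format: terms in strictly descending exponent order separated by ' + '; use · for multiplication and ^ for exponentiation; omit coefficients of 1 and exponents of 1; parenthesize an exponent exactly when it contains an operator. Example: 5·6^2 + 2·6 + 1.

G_0 = 11. HB_2(11) = 2^(2 + 1) + 2 + 1. Bump = 85. G_1 = 84.
G_1 = 84. HB_3(84) = 3^(3 + 1) + 3. Bump = 1028. G_2 = 1027.
G_2 = 1027. HB_4(1027) = 4^(4 + 1) + 3. Bump = 15628. G_3 = 15627.
G_3 = 15627. HB_5(15627) = 5^(5 + 1) + 2. Bump = 279938. G_4 = 279937.

6^(6 + 1) + 1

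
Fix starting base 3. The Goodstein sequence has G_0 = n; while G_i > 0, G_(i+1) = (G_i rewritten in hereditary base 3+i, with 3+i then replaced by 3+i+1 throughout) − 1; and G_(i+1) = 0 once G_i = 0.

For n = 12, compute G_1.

19

base 3: 12 = 3^2 + 3; at 4: 4^2 + 4 = 20; next = 19
base 4: 19 = 4^2 + 3; at 5: 5^2 + 3 = 28; next = 27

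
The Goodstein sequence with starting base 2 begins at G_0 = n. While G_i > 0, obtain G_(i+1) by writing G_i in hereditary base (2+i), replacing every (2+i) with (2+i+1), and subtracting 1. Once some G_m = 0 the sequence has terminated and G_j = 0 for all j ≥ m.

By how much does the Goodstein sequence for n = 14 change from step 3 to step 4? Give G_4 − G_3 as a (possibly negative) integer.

307841

14 —HB2→ 2^(2 + 1) + 2^2 + 2 —bump→ 3^(3 + 1) + 3^3 + 3 = 111 —(−1)→ 110
110 —HB3→ 3^(3 + 1) + 3^3 + 2 —bump→ 4^(4 + 1) + 4^4 + 2 = 1282 —(−1)→ 1281
1281 —HB4→ 4^(4 + 1) + 4^4 + 1 —bump→ 5^(5 + 1) + 5^5 + 1 = 18751 —(−1)→ 18750
18750 —HB5→ 5^(5 + 1) + 5^5 —bump→ 6^(6 + 1) + 6^6 = 326592 —(−1)→ 326591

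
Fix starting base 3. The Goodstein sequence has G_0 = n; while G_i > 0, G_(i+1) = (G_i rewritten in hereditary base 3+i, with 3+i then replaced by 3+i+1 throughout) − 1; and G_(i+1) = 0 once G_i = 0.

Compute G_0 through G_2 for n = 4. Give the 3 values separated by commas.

[0] 4 ≡ 3 + 1 (base 3). Lift 4: 5. −1: 4.
[1] 4 ≡ 4 (base 4). Lift 5: 5. −1: 4.

4, 4, 4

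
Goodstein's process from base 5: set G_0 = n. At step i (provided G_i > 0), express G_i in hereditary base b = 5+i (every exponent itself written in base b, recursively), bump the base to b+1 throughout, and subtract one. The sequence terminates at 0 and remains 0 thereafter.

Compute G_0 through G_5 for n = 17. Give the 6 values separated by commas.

17, 19, 21, 23, 24, 25

i=0: 17 = 3·5 + 2 (b=5); 5→6: 3·6 + 2 = 20; 20−1 = 19
i=1: 19 = 3·6 + 1 (b=6); 6→7: 3·7 + 1 = 22; 22−1 = 21
i=2: 21 = 3·7 (b=7); 7→8: 3·8 = 24; 24−1 = 23
i=3: 23 = 2·8 + 7 (b=8); 8→9: 2·9 + 7 = 25; 25−1 = 24
i=4: 24 = 2·9 + 6 (b=9); 9→10: 2·10 + 6 = 26; 26−1 = 25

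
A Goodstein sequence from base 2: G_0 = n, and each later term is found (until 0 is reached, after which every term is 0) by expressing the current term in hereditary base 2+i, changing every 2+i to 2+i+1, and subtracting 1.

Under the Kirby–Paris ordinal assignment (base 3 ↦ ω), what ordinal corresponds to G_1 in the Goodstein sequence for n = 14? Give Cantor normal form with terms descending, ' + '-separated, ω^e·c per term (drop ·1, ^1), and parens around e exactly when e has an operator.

ω^(ω + 1) + ω^ω + 2

step 0: 14 = 2^(2 + 1) + 2^2 + 2; sub 3 for 2: 3^(3 + 1) + 3^3 + 3; = 111; G_1 = 111−1 = 110
step 1: 110 = 3^(3 + 1) + 3^3 + 2; sub 4 for 3: 4^(4 + 1) + 4^4 + 2; = 1282; G_2 = 1282−1 = 1281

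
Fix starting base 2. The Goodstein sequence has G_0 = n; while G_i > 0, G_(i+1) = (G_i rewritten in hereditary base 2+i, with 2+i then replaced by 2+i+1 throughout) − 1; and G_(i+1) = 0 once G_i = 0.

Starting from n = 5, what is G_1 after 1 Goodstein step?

G_0 = 5. HB_2(5) = 2^2 + 1. Bump = 28. G_1 = 27.
G_1 = 27. HB_3(27) = 3^3. Bump = 256. G_2 = 255.

27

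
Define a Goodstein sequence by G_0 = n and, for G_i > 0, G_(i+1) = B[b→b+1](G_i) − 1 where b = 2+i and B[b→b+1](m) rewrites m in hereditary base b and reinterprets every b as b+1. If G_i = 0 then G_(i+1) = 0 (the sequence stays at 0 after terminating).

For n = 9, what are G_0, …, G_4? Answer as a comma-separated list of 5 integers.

i=0: 9 = 2^(2 + 1) + 1 (b=2); 2→3: 3^(3 + 1) + 1 = 82; 82−1 = 81
i=1: 81 = 3^(3 + 1) (b=3); 3→4: 4^(4 + 1) = 1024; 1024−1 = 1023
i=2: 1023 = 3·4^4 + 3·4^3 + 3·4^2 + 3·4 + 3 (b=4); 4→5: 3·5^5 + 3·5^3 + 3·5^2 + 3·5 + 3 = 9843; 9843−1 = 9842
i=3: 9842 = 3·5^5 + 3·5^3 + 3·5^2 + 3·5 + 2 (b=5); 5→6: 3·6^6 + 3·6^3 + 3·6^2 + 3·6 + 2 = 140744; 140744−1 = 140743

9, 81, 1023, 9842, 140743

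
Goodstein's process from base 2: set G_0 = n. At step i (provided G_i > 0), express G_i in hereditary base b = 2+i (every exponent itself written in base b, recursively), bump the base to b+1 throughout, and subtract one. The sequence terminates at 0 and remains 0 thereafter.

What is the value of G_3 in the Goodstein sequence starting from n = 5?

467

base 2: 5 = 2^2 + 1; at 3: 3^3 + 1 = 28; next = 27
base 3: 27 = 3^3; at 4: 4^4 = 256; next = 255
base 4: 255 = 3·4^3 + 3·4^2 + 3·4 + 3; at 5: 3·5^3 + 3·5^2 + 3·5 + 3 = 468; next = 467
base 5: 467 = 3·5^3 + 3·5^2 + 3·5 + 2; at 6: 3·6^3 + 3·6^2 + 3·6 + 2 = 776; next = 775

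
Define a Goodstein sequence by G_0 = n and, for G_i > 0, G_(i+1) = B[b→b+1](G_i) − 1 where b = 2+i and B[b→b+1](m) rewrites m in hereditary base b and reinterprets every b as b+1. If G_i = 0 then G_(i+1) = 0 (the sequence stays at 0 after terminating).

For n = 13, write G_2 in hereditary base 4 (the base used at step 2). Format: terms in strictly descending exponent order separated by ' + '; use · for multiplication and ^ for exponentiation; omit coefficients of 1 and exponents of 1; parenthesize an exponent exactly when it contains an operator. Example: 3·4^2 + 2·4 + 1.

G_0 = 13. HB_2(13) = 2^(2 + 1) + 2^2 + 1. Bump = 109. G_1 = 108.
G_1 = 108. HB_3(108) = 3^(3 + 1) + 3^3. Bump = 1280. G_2 = 1279.
G_2 = 1279. HB_4(1279) = 4^(4 + 1) + 3·4^3 + 3·4^2 + 3·4 + 3. Bump = 16093. G_3 = 16092.

4^(4 + 1) + 3·4^3 + 3·4^2 + 3·4 + 3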